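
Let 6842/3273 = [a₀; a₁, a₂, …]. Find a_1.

6842 = 2·3273 + 296   →  a_0 = 2
3273 = 11·296 + 17   →  a_1 = 11

11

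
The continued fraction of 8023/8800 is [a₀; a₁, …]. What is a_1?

1

8023 = 0·8800 + 8023   →  a_0 = 0
8800 = 1·8023 + 777   →  a_1 = 1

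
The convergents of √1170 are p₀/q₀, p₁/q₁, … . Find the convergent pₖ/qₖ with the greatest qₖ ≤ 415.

6499/190

√1170 = [34; 4, 1, 6, 1, 4, 68, …] (period length 6).
Convergents:
  p_0/q_0 = 34/1
  p_1/q_1 = 137/4
  p_2/q_2 = 171/5
  p_3/q_3 = 1163/34
  p_4/q_4 = 1334/39
  p_5/q_5 = 6499/190
  p_6/q_6 = 443266/12959
q_5 = 190 ≤ 415 < 12959 = q_6, so the answer is 6499/190.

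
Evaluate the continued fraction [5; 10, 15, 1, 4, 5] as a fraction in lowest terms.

21091/4136

Using pₖ = aₖpₖ₋₁ + pₖ₋₂ and qₖ = aₖqₖ₋₁ + qₖ₋₂:
  k=0: a=5, p=5, q=1
  k=1: a=10, p=51, q=10
  k=2: a=15, p=770, q=151
  k=3: a=1, p=821, q=161
  k=4: a=4, p=4054, q=795
  k=5: a=5, p=21091, q=4136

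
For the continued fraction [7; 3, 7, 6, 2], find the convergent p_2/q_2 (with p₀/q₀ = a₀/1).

Using pₖ = aₖpₖ₋₁ + pₖ₋₂, qₖ = aₖqₖ₋₁ + qₖ₋₂ (with p₋₁=1, p₋₂=0, q₋₁=0, q₋₂=1):
  k=0: a=7, p=7, q=1
  k=1: a=3, p=22, q=3
  k=2: a=7, p=161, q=22

161/22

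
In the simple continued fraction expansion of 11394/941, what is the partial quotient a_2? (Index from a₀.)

11394 = 12·941 + 102   →  a_0 = 12
941 = 9·102 + 23   →  a_1 = 9
102 = 4·23 + 10   →  a_2 = 4

4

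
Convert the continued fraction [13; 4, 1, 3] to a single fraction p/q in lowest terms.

251/19

Fold from the inside: start with 3/1.
  1 + 1/3 = 4/3
  4 + 3/4 = 19/4
  13 + 4/19 = 251/19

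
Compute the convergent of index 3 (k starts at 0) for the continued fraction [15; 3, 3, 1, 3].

199/13

Using pₖ = aₖpₖ₋₁ + pₖ₋₂, qₖ = aₖqₖ₋₁ + qₖ₋₂ (with p₋₁=1, p₋₂=0, q₋₁=0, q₋₂=1):
  k=0: a=15, p=15, q=1
  k=1: a=3, p=46, q=3
  k=2: a=3, p=153, q=10
  k=3: a=1, p=199, q=13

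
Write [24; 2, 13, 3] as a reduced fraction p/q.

2032/83

Using pₖ = aₖpₖ₋₁ + pₖ₋₂ and qₖ = aₖqₖ₋₁ + qₖ₋₂:
  k=0: a=24, p=24, q=1
  k=1: a=2, p=49, q=2
  k=2: a=13, p=661, q=27
  k=3: a=3, p=2032, q=83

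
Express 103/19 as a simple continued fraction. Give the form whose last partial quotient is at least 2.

103 = 5*19 + 8
19 = 2*8 + 3
8 = 2*3 + 2
3 = 1*2 + 1
2 = 2*1 + 0  (stop)
So 103/19 = [5; 2, 2, 1, 2].

[5; 2, 2, 1, 2]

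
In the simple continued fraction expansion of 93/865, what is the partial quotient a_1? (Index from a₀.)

9

93 = 0·865 + 93   →  a_0 = 0
865 = 9·93 + 28   →  a_1 = 9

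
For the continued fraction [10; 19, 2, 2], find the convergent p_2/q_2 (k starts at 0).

392/39

Using pₖ = aₖpₖ₋₁ + pₖ₋₂, qₖ = aₖqₖ₋₁ + qₖ₋₂ (with p₋₁=1, p₋₂=0, q₋₁=0, q₋₂=1):
  k=0: a=10, p=10, q=1
  k=1: a=19, p=191, q=19
  k=2: a=2, p=392, q=39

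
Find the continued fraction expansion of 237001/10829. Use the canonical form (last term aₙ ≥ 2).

237001 = 21*10829 + 9592
10829 = 1*9592 + 1237
9592 = 7*1237 + 933
1237 = 1*933 + 304
933 = 3*304 + 21
304 = 14*21 + 10
21 = 2*10 + 1
10 = 10*1 + 0  (stop)
So 237001/10829 = [21; 1, 7, 1, 3, 14, 2, 10].

[21; 1, 7, 1, 3, 14, 2, 10]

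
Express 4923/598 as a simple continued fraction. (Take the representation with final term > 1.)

4923 = 8×598 + 139
598 = 4×139 + 42
139 = 3×42 + 13
42 = 3×13 + 3
13 = 4×3 + 1
3 = 3×1 + 0  (stop)
So 4923/598 = [8; 4, 3, 3, 4, 3].

[8; 4, 3, 3, 4, 3]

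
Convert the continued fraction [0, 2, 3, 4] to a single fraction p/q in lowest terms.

13/30

Using pₖ = aₖpₖ₋₁ + pₖ₋₂ and qₖ = aₖqₖ₋₁ + qₖ₋₂:
  k=0: a=0, p=0, q=1
  k=1: a=2, p=1, q=2
  k=2: a=3, p=3, q=7
  k=3: a=4, p=13, q=30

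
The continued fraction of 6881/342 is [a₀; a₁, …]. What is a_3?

6881 = 20·342 + 41   →  a_0 = 20
342 = 8·41 + 14   →  a_1 = 8
41 = 2·14 + 13   →  a_2 = 2
14 = 1·13 + 1   →  a_3 = 1

1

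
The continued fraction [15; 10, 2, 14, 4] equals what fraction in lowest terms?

18673/1237

Using pₖ = aₖpₖ₋₁ + pₖ₋₂ and qₖ = aₖqₖ₋₁ + qₖ₋₂:
  k=0: a=15, p=15, q=1
  k=1: a=10, p=151, q=10
  k=2: a=2, p=317, q=21
  k=3: a=14, p=4589, q=304
  k=4: a=4, p=18673, q=1237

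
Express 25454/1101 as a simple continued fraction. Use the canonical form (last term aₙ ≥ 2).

25454 = 23·1101 + 131
1101 = 8·131 + 53
131 = 2·53 + 25
53 = 2·25 + 3
25 = 8·3 + 1
3 = 3·1 + 0  (stop)
So 25454/1101 = [23; 8, 2, 2, 8, 3].

[23; 8, 2, 2, 8, 3]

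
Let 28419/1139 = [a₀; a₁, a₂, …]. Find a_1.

28419 = 24·1139 + 1083   →  a_0 = 24
1139 = 1·1083 + 56   →  a_1 = 1

1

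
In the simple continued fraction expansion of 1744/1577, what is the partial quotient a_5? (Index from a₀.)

8

1744 = 1·1577 + 167   →  a_0 = 1
1577 = 9·167 + 74   →  a_1 = 9
167 = 2·74 + 19   →  a_2 = 2
74 = 3·19 + 17   →  a_3 = 3
19 = 1·17 + 2   →  a_4 = 1
17 = 8·2 + 1   →  a_5 = 8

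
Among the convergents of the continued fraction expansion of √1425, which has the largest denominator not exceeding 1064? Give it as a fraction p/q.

34163/905

√1425 = [37; 1, 2, 1, 74, …] (period length 4).
Convergents:
  p_0/q_0 = 37/1
  p_1/q_1 = 38/1
  p_2/q_2 = 113/3
  p_3/q_3 = 151/4
  p_4/q_4 = 11287/299
  p_5/q_5 = 11438/303
  p_6/q_6 = 34163/905
  p_7/q_7 = 45601/1208
q_6 = 905 ≤ 1064 < 1208 = q_7, so the answer is 34163/905.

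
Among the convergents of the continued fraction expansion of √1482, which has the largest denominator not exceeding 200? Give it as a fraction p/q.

√1482 = [38; 2, 76, …] (period length 2).
Convergents:
  p_0/q_0 = 38/1
  p_1/q_1 = 77/2
  p_2/q_2 = 5890/153
  p_3/q_3 = 11857/308
q_2 = 153 ≤ 200 < 308 = q_3, so the answer is 5890/153.

5890/153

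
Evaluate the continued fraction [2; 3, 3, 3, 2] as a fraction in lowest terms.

175/76

Fold from the inside: start with 2/1.
  3 + 1/2 = 7/2
  3 + 2/7 = 23/7
  3 + 7/23 = 76/23
  2 + 23/76 = 175/76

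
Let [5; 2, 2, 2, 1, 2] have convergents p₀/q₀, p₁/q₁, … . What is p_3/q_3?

65/12

Using pₖ = aₖpₖ₋₁ + pₖ₋₂, qₖ = aₖqₖ₋₁ + qₖ₋₂ (with p₋₁=1, p₋₂=0, q₋₁=0, q₋₂=1):
  k=0: a=5, p=5, q=1
  k=1: a=2, p=11, q=2
  k=2: a=2, p=27, q=5
  k=3: a=2, p=65, q=12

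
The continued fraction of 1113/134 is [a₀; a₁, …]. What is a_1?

3

1113 = 8·134 + 41   →  a_0 = 8
134 = 3·41 + 11   →  a_1 = 3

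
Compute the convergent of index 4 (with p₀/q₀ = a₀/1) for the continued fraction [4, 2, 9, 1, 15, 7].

Using pₖ = aₖpₖ₋₁ + pₖ₋₂, qₖ = aₖqₖ₋₁ + qₖ₋₂ (with p₋₁=1, p₋₂=0, q₋₁=0, q₋₂=1):
  k=0: a=4, p=4, q=1
  k=1: a=2, p=9, q=2
  k=2: a=9, p=85, q=19
  k=3: a=1, p=94, q=21
  k=4: a=15, p=1495, q=334

1495/334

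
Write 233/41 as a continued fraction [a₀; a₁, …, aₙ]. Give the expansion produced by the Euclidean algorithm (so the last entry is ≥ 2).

233 = 5×41 + 28
41 = 1×28 + 13
28 = 2×13 + 2
13 = 6×2 + 1
2 = 2×1 + 0  (stop)
So 233/41 = [5; 1, 2, 6, 2].

[5; 1, 2, 6, 2]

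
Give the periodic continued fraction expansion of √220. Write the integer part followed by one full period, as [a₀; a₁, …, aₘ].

a₀ = ⌊√220⌋ = 14.

[14; 1, 4, 1, 28]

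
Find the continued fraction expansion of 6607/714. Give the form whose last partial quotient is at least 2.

[9; 3, 1, 17, 10]

6607 = 9·714 + 181
714 = 3·181 + 171
181 = 1·171 + 10
171 = 17·10 + 1
10 = 10·1 + 0  (stop)
So 6607/714 = [9; 3, 1, 17, 10].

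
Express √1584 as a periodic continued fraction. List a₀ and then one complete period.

a₀ = ⌊√1584⌋ = 39.
With m₀=0, d₀=1 and mₖ₊₁ = dₖaₖ − mₖ, dₖ₊₁ = (n − mₖ₊₁²)/dₖ, aₖ₊₁ = ⌊(a₀+mₖ₊₁)/dₖ₊₁⌋:
  k=1: m=39, d=63, a=1
  k=2: m=24, d=16, a=3
  k=3: m=24, d=63, a=1
  k=4: m=39, d=1, a=78
d=1 and a=2a₀=78 at k=4, so the next step gives (m, d) = (39, 63) again — its k=1 value — and the period has length 4.

[39; 1, 3, 1, 78]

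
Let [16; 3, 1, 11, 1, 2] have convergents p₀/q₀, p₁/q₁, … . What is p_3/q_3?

Using pₖ = aₖpₖ₋₁ + pₖ₋₂, qₖ = aₖqₖ₋₁ + qₖ₋₂ (with p₋₁=1, p₋₂=0, q₋₁=0, q₋₂=1):
  k=0: a=16, p=16, q=1
  k=1: a=3, p=49, q=3
  k=2: a=1, p=65, q=4
  k=3: a=11, p=764, q=47

764/47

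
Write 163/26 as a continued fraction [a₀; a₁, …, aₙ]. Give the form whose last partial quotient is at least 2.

[6; 3, 1, 2, 2]

163 = 6·26 + 7
26 = 3·7 + 5
7 = 1·5 + 2
5 = 2·2 + 1
2 = 2·1 + 0  (stop)
So 163/26 = [6; 3, 1, 2, 2].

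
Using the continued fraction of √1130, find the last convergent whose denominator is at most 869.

√1130 = [33; 1, 1, 1, 1, 1, 1, 66, …] (period length 7).
Convergents:
  p_0/q_0 = 33/1
  p_1/q_1 = 34/1
  p_2/q_2 = 67/2
  p_3/q_3 = 101/3
  p_4/q_4 = 168/5
  p_5/q_5 = 269/8
  p_6/q_6 = 437/13
  p_7/q_7 = 29111/866
  p_8/q_8 = 29548/879
q_7 = 866 ≤ 869 < 879 = q_8, so the answer is 29111/866.

29111/866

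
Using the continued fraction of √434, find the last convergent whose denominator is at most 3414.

√434 = [20; 1, 4, 1, 40, …] (period length 4).
Convergents:
  p_0/q_0 = 20/1
  p_1/q_1 = 21/1
  p_2/q_2 = 104/5
  p_3/q_3 = 125/6
  p_4/q_4 = 5104/245
  p_5/q_5 = 5229/251
  p_6/q_6 = 26020/1249
  p_7/q_7 = 31249/1500
  p_8/q_8 = 1275980/61249
q_7 = 1500 ≤ 3414 < 61249 = q_8, so the answer is 31249/1500.

31249/1500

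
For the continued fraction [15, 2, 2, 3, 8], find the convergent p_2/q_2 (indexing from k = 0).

Using pₖ = aₖpₖ₋₁ + pₖ₋₂, qₖ = aₖqₖ₋₁ + qₖ₋₂ (with p₋₁=1, p₋₂=0, q₋₁=0, q₋₂=1):
  k=0: a=15, p=15, q=1
  k=1: a=2, p=31, q=2
  k=2: a=2, p=77, q=5

77/5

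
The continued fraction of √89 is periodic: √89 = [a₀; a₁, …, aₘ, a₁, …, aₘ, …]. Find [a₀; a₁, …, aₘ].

a₀ = ⌊√89⌋ = 9.
With m₀=0, d₀=1 and mₖ₊₁ = dₖaₖ − mₖ, dₖ₊₁ = (n − mₖ₊₁²)/dₖ, aₖ₊₁ = ⌊(a₀+mₖ₊₁)/dₖ₊₁⌋:
  k=1: m=9, d=8, a=2
  k=2: m=7, d=5, a=3
  k=3: m=8, d=5, a=3
  k=4: m=7, d=8, a=2
  k=5: m=9, d=1, a=18
d=1 and a=2a₀=18 at k=5, so the next step gives (m, d) = (9, 8) again — its k=1 value — and the period has length 5.

[9; 2, 3, 3, 2, 18]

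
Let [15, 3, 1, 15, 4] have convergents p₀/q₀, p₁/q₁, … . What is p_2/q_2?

Using pₖ = aₖpₖ₋₁ + pₖ₋₂, qₖ = aₖqₖ₋₁ + qₖ₋₂ (with p₋₁=1, p₋₂=0, q₋₁=0, q₋₂=1):
  k=0: a=15, p=15, q=1
  k=1: a=3, p=46, q=3
  k=2: a=1, p=61, q=4

61/4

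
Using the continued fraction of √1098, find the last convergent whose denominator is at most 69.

729/22

√1098 = [33; 7, 2, 1, 6, 1, 2, 7, 66, …] (period length 8).
Convergents:
  p_0/q_0 = 33/1
  p_1/q_1 = 232/7
  p_2/q_2 = 497/15
  p_3/q_3 = 729/22
  p_4/q_4 = 4871/147
q_3 = 22 ≤ 69 < 147 = q_4, so the answer is 729/22.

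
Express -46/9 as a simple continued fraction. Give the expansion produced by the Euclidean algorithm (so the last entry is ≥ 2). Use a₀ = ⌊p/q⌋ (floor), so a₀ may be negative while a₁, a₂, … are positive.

[-6; 1, 8]

-46 = -6*9 + 8
9 = 1*8 + 1
8 = 8*1 + 0  (stop)
So -46/9 = [-6; 1, 8].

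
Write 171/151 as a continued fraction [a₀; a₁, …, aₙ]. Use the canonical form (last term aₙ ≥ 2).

[1; 7, 1, 1, 4, 2]

171 = 1*151 + 20
151 = 7*20 + 11
20 = 1*11 + 9
11 = 1*9 + 2
9 = 4*2 + 1
2 = 2*1 + 0  (stop)
So 171/151 = [1; 7, 1, 1, 4, 2].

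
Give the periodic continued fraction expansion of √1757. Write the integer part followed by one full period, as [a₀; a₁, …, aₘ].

a₀ = ⌊√1757⌋ = 41.
With m₀=0, d₀=1 and mₖ₊₁ = dₖaₖ − mₖ, dₖ₊₁ = (n − mₖ₊₁²)/dₖ, aₖ₊₁ = ⌊(a₀+mₖ₊₁)/dₖ₊₁⌋:
  k=1: m=41, d=76, a=1
  k=2: m=35, d=7, a=10
  k=3: m=35, d=76, a=1
  k=4: m=41, d=1, a=82
d=1 and a=2a₀=82 at k=4, so the next step gives (m, d) = (41, 76) again — its k=1 value — and the period has length 4.

[41; 1, 10, 1, 82]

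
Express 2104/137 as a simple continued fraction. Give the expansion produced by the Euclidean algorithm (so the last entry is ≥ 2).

[15; 2, 1, 3, 1, 9]

2104 = 15·137 + 49
137 = 2·49 + 39
49 = 1·39 + 10
39 = 3·10 + 9
10 = 1·9 + 1
9 = 9·1 + 0  (stop)
So 2104/137 = [15; 2, 1, 3, 1, 9].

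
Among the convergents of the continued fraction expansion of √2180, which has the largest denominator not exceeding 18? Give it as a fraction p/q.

607/13

√2180 = [46; 1, 2, 4, 2, 1, 92, …] (period length 6).
Convergents:
  p_0/q_0 = 46/1
  p_1/q_1 = 47/1
  p_2/q_2 = 140/3
  p_3/q_3 = 607/13
  p_4/q_4 = 1354/29
q_3 = 13 ≤ 18 < 29 = q_4, so the answer is 607/13.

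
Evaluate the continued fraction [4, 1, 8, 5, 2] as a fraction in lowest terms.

494/101

Fold from the inside: start with 2/1.
  5 + 1/2 = 11/2
  8 + 2/11 = 90/11
  1 + 11/90 = 101/90
  4 + 90/101 = 494/101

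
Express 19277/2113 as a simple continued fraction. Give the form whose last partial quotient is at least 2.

[9; 8, 7, 1, 7, 4]

19277 = 9×2113 + 260
2113 = 8×260 + 33
260 = 7×33 + 29
33 = 1×29 + 4
29 = 7×4 + 1
4 = 4×1 + 0  (stop)
So 19277/2113 = [9; 8, 7, 1, 7, 4].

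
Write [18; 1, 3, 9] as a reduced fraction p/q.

Fold from the inside: start with 9/1.
  3 + 1/9 = 28/9
  1 + 9/28 = 37/28
  18 + 28/37 = 694/37

694/37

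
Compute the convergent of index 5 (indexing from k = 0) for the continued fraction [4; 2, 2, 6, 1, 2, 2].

Using pₖ = aₖpₖ₋₁ + pₖ₋₂, qₖ = aₖqₖ₋₁ + qₖ₋₂ (with p₋₁=1, p₋₂=0, q₋₁=0, q₋₂=1):
  k=0: a=4, p=4, q=1
  k=1: a=2, p=9, q=2
  k=2: a=2, p=22, q=5
  k=3: a=6, p=141, q=32
  k=4: a=1, p=163, q=37
  k=5: a=2, p=467, q=106

467/106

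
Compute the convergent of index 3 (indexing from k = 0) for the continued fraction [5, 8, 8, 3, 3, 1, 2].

1040/203

Using pₖ = aₖpₖ₋₁ + pₖ₋₂, qₖ = aₖqₖ₋₁ + qₖ₋₂ (with p₋₁=1, p₋₂=0, q₋₁=0, q₋₂=1):
  k=0: a=5, p=5, q=1
  k=1: a=8, p=41, q=8
  k=2: a=8, p=333, q=65
  k=3: a=3, p=1040, q=203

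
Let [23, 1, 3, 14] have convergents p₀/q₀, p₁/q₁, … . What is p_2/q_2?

Using pₖ = aₖpₖ₋₁ + pₖ₋₂, qₖ = aₖqₖ₋₁ + qₖ₋₂ (with p₋₁=1, p₋₂=0, q₋₁=0, q₋₂=1):
  k=0: a=23, p=23, q=1
  k=1: a=1, p=24, q=1
  k=2: a=3, p=95, q=4

95/4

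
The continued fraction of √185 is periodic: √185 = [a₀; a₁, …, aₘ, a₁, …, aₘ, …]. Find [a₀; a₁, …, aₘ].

[13; 1, 1, 1, 1, 26]

a₀ = ⌊√185⌋ = 13.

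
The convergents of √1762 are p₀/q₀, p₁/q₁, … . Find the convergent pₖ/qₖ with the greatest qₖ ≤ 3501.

146287/3485

√1762 = [41; 1, 40, 1, 82, …] (period length 4).
Convergents:
  p_0/q_0 = 41/1
  p_1/q_1 = 42/1
  p_2/q_2 = 1721/41
  p_3/q_3 = 1763/42
  p_4/q_4 = 146287/3485
  p_5/q_5 = 148050/3527
q_4 = 3485 ≤ 3501 < 3527 = q_5, so the answer is 146287/3485.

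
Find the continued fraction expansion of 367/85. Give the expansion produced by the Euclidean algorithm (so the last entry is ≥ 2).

[4; 3, 6, 1, 3]

367 = 4×85 + 27
85 = 3×27 + 4
27 = 6×4 + 3
4 = 1×3 + 1
3 = 3×1 + 0  (stop)
So 367/85 = [4; 3, 6, 1, 3].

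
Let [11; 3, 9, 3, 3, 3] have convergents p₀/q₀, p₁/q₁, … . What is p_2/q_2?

Using pₖ = aₖpₖ₋₁ + pₖ₋₂, qₖ = aₖqₖ₋₁ + qₖ₋₂ (with p₋₁=1, p₋₂=0, q₋₁=0, q₋₂=1):
  k=0: a=11, p=11, q=1
  k=1: a=3, p=34, q=3
  k=2: a=9, p=317, q=28

317/28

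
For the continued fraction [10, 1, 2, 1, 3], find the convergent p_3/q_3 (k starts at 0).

Using pₖ = aₖpₖ₋₁ + pₖ₋₂, qₖ = aₖqₖ₋₁ + qₖ₋₂ (with p₋₁=1, p₋₂=0, q₋₁=0, q₋₂=1):
  k=0: a=10, p=10, q=1
  k=1: a=1, p=11, q=1
  k=2: a=2, p=32, q=3
  k=3: a=1, p=43, q=4

43/4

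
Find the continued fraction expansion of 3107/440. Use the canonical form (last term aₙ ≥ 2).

[7; 16, 3, 2, 1, 2]

3107 = 7·440 + 27
440 = 16·27 + 8
27 = 3·8 + 3
8 = 2·3 + 2
3 = 1·2 + 1
2 = 2·1 + 0  (stop)
So 3107/440 = [7; 16, 3, 2, 1, 2].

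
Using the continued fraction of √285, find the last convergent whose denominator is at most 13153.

√285 = [16; 1, 7, 2, 7, 1, 32, …] (period length 6).
Convergents:
  p_0/q_0 = 16/1
  p_1/q_1 = 17/1
  p_2/q_2 = 135/8
  p_3/q_3 = 287/17
  p_4/q_4 = 2144/127
  p_5/q_5 = 2431/144
  p_6/q_6 = 79936/4735
  p_7/q_7 = 82367/4879
  p_8/q_8 = 656505/38888
q_7 = 4879 ≤ 13153 < 38888 = q_8, so the answer is 82367/4879.

82367/4879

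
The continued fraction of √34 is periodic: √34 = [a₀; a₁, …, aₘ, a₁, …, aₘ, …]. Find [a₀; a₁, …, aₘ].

a₀ = ⌊√34⌋ = 5.
With m₀=0, d₀=1 and mₖ₊₁ = dₖaₖ − mₖ, dₖ₊₁ = (n − mₖ₊₁²)/dₖ, aₖ₊₁ = ⌊(a₀+mₖ₊₁)/dₖ₊₁⌋:
  k=1: m=5, d=9, a=1
  k=2: m=4, d=2, a=4
  k=3: m=4, d=9, a=1
  k=4: m=5, d=1, a=10
d=1 and a=2a₀=10 at k=4, so the next step gives (m, d) = (5, 9) again — its k=1 value — and the period has length 4.

[5; 1, 4, 1, 10]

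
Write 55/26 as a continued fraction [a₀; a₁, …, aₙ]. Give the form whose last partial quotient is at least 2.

[2; 8, 1, 2]

55 = 2*26 + 3
26 = 8*3 + 2
3 = 1*2 + 1
2 = 2*1 + 0  (stop)
So 55/26 = [2; 8, 1, 2].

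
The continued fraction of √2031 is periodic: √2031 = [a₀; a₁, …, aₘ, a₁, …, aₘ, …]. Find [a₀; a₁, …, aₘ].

a₀ = ⌊√2031⌋ = 45.
With m₀=0, d₀=1 and mₖ₊₁ = dₖaₖ − mₖ, dₖ₊₁ = (n − mₖ₊₁²)/dₖ, aₖ₊₁ = ⌊(a₀+mₖ₊₁)/dₖ₊₁⌋:
  k=1: m=45, d=6, a=15
  k=2: m=45, d=1, a=90
d=1 and a=2a₀=90 at k=2, so the next step gives (m, d) = (45, 6) again — its k=1 value — and the period has length 2.

[45; 15, 90]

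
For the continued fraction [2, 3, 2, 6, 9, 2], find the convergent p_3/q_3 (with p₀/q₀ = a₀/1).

103/45

Using pₖ = aₖpₖ₋₁ + pₖ₋₂, qₖ = aₖqₖ₋₁ + qₖ₋₂ (with p₋₁=1, p₋₂=0, q₋₁=0, q₋₂=1):
  k=0: a=2, p=2, q=1
  k=1: a=3, p=7, q=3
  k=2: a=2, p=16, q=7
  k=3: a=6, p=103, q=45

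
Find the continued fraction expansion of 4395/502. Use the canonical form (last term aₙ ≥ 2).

[8; 1, 3, 12, 3, 3]

4395 = 8*502 + 379
502 = 1*379 + 123
379 = 3*123 + 10
123 = 12*10 + 3
10 = 3*3 + 1
3 = 3*1 + 0  (stop)
So 4395/502 = [8; 1, 3, 12, 3, 3].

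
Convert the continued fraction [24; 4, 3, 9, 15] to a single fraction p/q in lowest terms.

Using pₖ = aₖpₖ₋₁ + pₖ₋₂ and qₖ = aₖqₖ₋₁ + qₖ₋₂:
  k=0: a=24, p=24, q=1
  k=1: a=4, p=97, q=4
  k=2: a=3, p=315, q=13
  k=3: a=9, p=2932, q=121
  k=4: a=15, p=44295, q=1828

44295/1828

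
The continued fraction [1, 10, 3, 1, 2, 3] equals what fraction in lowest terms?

417/380

Using pₖ = aₖpₖ₋₁ + pₖ₋₂ and qₖ = aₖqₖ₋₁ + qₖ₋₂:
  k=0: a=1, p=1, q=1
  k=1: a=10, p=11, q=10
  k=2: a=3, p=34, q=31
  k=3: a=1, p=45, q=41
  k=4: a=2, p=124, q=113
  k=5: a=3, p=417, q=380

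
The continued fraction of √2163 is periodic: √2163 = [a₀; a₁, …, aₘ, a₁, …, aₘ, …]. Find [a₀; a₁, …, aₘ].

[46; 1, 1, 30, 1, 1, 92]

a₀ = ⌊√2163⌋ = 46.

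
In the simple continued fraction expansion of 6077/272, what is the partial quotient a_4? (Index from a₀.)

3

6077 = 22·272 + 93   →  a_0 = 22
272 = 2·93 + 86   →  a_1 = 2
93 = 1·86 + 7   →  a_2 = 1
86 = 12·7 + 2   →  a_3 = 12
7 = 3·2 + 1   →  a_4 = 3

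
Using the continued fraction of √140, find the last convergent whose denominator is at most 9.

√140 = [11; 1, 4, 1, 22, …] (period length 4).
Convergents:
  p_0/q_0 = 11/1
  p_1/q_1 = 12/1
  p_2/q_2 = 59/5
  p_3/q_3 = 71/6
  p_4/q_4 = 1621/137
q_3 = 6 ≤ 9 < 137 = q_4, so the answer is 71/6.

71/6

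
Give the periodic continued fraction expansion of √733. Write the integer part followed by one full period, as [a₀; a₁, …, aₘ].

[27; 13, 1, 1, 13, 54]

a₀ = ⌊√733⌋ = 27.
With m₀=0, d₀=1 and mₖ₊₁ = dₖaₖ − mₖ, dₖ₊₁ = (n − mₖ₊₁²)/dₖ, aₖ₊₁ = ⌊(a₀+mₖ₊₁)/dₖ₊₁⌋:
  k=1: m=27, d=4, a=13
  k=2: m=25, d=27, a=1
  k=3: m=2, d=27, a=1
  k=4: m=25, d=4, a=13
  k=5: m=27, d=1, a=54
d=1 and a=2a₀=54 at k=5, so the next step gives (m, d) = (27, 4) again — its k=1 value — and the period has length 5.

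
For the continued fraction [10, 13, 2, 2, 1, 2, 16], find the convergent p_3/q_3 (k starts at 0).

Using pₖ = aₖpₖ₋₁ + pₖ₋₂, qₖ = aₖqₖ₋₁ + qₖ₋₂ (with p₋₁=1, p₋₂=0, q₋₁=0, q₋₂=1):
  k=0: a=10, p=10, q=1
  k=1: a=13, p=131, q=13
  k=2: a=2, p=272, q=27
  k=3: a=2, p=675, q=67

675/67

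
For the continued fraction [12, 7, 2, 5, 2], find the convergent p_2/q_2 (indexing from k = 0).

182/15

Using pₖ = aₖpₖ₋₁ + pₖ₋₂, qₖ = aₖqₖ₋₁ + qₖ₋₂ (with p₋₁=1, p₋₂=0, q₋₁=0, q₋₂=1):
  k=0: a=12, p=12, q=1
  k=1: a=7, p=85, q=7
  k=2: a=2, p=182, q=15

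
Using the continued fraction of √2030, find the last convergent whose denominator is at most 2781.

√2030 = [45; 18, 90, …] (period length 2).
Convergents:
  p_0/q_0 = 45/1
  p_1/q_1 = 811/18
  p_2/q_2 = 73035/1621
  p_3/q_3 = 1315441/29196
q_2 = 1621 ≤ 2781 < 29196 = q_3, so the answer is 73035/1621.

73035/1621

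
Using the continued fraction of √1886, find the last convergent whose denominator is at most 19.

√1886 = [43; 2, 2, 1, 42, 1, 2, 2, 86, …] (period length 8).
Convergents:
  p_0/q_0 = 43/1
  p_1/q_1 = 87/2
  p_2/q_2 = 217/5
  p_3/q_3 = 304/7
  p_4/q_4 = 12985/299
q_3 = 7 ≤ 19 < 299 = q_4, so the answer is 304/7.

304/7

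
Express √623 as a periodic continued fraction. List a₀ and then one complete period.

a₀ = ⌊√623⌋ = 24.
With m₀=0, d₀=1 and mₖ₊₁ = dₖaₖ − mₖ, dₖ₊₁ = (n − mₖ₊₁²)/dₖ, aₖ₊₁ = ⌊(a₀+mₖ₊₁)/dₖ₊₁⌋:
  k=1: m=24, d=47, a=1
  k=2: m=23, d=2, a=23
  k=3: m=23, d=47, a=1
  k=4: m=24, d=1, a=48
d=1 and a=2a₀=48 at k=4, so the next step gives (m, d) = (24, 47) again — its k=1 value — and the period has length 4.

[24; 1, 23, 1, 48]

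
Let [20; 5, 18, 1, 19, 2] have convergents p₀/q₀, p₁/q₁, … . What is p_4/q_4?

Using pₖ = aₖpₖ₋₁ + pₖ₋₂, qₖ = aₖqₖ₋₁ + qₖ₋₂ (with p₋₁=1, p₋₂=0, q₋₁=0, q₋₂=1):
  k=0: a=20, p=20, q=1
  k=1: a=5, p=101, q=5
  k=2: a=18, p=1838, q=91
  k=3: a=1, p=1939, q=96
  k=4: a=19, p=38679, q=1915

38679/1915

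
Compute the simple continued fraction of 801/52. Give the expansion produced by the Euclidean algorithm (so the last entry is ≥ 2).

801 = 15×52 + 21
52 = 2×21 + 10
21 = 2×10 + 1
10 = 10×1 + 0  (stop)
So 801/52 = [15; 2, 2, 10].

[15; 2, 2, 10]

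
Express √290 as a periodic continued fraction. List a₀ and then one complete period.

a₀ = ⌊√290⌋ = 17.
With m₀=0, d₀=1 and mₖ₊₁ = dₖaₖ − mₖ, dₖ₊₁ = (n − mₖ₊₁²)/dₖ, aₖ₊₁ = ⌊(a₀+mₖ₊₁)/dₖ₊₁⌋:
  k=1: m=17, d=1, a=34
d=1 and a=2a₀=34 at k=1, so the next step gives (m, d) = (17, 1) again — its k=1 value — and the period has length 1.

[17; 34]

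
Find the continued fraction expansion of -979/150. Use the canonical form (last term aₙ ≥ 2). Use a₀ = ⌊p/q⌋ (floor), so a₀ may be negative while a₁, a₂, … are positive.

[-7; 2, 8, 1, 7]

-979 = -7·150 + 71
150 = 2·71 + 8
71 = 8·8 + 7
8 = 1·7 + 1
7 = 7·1 + 0  (stop)
So -979/150 = [-7; 2, 8, 1, 7].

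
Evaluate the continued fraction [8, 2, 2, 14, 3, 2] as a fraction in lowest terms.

4319/514

Using pₖ = aₖpₖ₋₁ + pₖ₋₂ and qₖ = aₖqₖ₋₁ + qₖ₋₂:
  k=0: a=8, p=8, q=1
  k=1: a=2, p=17, q=2
  k=2: a=2, p=42, q=5
  k=3: a=14, p=605, q=72
  k=4: a=3, p=1857, q=221
  k=5: a=2, p=4319, q=514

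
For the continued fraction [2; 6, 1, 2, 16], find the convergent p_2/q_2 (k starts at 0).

Using pₖ = aₖpₖ₋₁ + pₖ₋₂, qₖ = aₖqₖ₋₁ + qₖ₋₂ (with p₋₁=1, p₋₂=0, q₋₁=0, q₋₂=1):
  k=0: a=2, p=2, q=1
  k=1: a=6, p=13, q=6
  k=2: a=1, p=15, q=7

15/7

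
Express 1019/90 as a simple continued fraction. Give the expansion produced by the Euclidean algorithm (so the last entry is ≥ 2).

1019 = 11·90 + 29
90 = 3·29 + 3
29 = 9·3 + 2
3 = 1·2 + 1
2 = 2·1 + 0  (stop)
So 1019/90 = [11; 3, 9, 1, 2].

[11; 3, 9, 1, 2]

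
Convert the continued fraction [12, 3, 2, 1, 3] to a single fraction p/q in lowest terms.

455/37

Fold from the inside: start with 3/1.
  1 + 1/3 = 4/3
  2 + 3/4 = 11/4
  3 + 4/11 = 37/11
  12 + 11/37 = 455/37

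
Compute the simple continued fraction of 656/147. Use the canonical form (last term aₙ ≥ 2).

656 = 4×147 + 68
147 = 2×68 + 11
68 = 6×11 + 2
11 = 5×2 + 1
2 = 2×1 + 0  (stop)
So 656/147 = [4; 2, 6, 5, 2].

[4; 2, 6, 5, 2]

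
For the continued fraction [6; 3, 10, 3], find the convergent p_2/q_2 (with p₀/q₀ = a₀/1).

196/31

Using pₖ = aₖpₖ₋₁ + pₖ₋₂, qₖ = aₖqₖ₋₁ + qₖ₋₂ (with p₋₁=1, p₋₂=0, q₋₁=0, q₋₂=1):
  k=0: a=6, p=6, q=1
  k=1: a=3, p=19, q=3
  k=2: a=10, p=196, q=31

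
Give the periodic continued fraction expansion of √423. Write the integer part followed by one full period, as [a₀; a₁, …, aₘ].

a₀ = ⌊√423⌋ = 20.
With m₀=0, d₀=1 and mₖ₊₁ = dₖaₖ − mₖ, dₖ₊₁ = (n − mₖ₊₁²)/dₖ, aₖ₊₁ = ⌊(a₀+mₖ₊₁)/dₖ₊₁⌋:
  k=1: m=20, d=23, a=1
  k=2: m=3, d=18, a=1
  k=3: m=15, d=11, a=3
  k=4: m=18, d=9, a=4
  k=5: m=18, d=11, a=3
  k=6: m=15, d=18, a=1
  k=7: m=3, d=23, a=1
  k=8: m=20, d=1, a=40
d=1 and a=2a₀=40 at k=8, so the next step gives (m, d) = (20, 23) again — its k=1 value — and the period has length 8.

[20; 1, 1, 3, 4, 3, 1, 1, 40]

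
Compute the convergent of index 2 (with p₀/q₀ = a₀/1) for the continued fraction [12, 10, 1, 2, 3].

Using pₖ = aₖpₖ₋₁ + pₖ₋₂, qₖ = aₖqₖ₋₁ + qₖ₋₂ (with p₋₁=1, p₋₂=0, q₋₁=0, q₋₂=1):
  k=0: a=12, p=12, q=1
  k=1: a=10, p=121, q=10
  k=2: a=1, p=133, q=11

133/11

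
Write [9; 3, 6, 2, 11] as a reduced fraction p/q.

Fold from the inside: start with 11/1.
  2 + 1/11 = 23/11
  6 + 11/23 = 149/23
  3 + 23/149 = 470/149
  9 + 149/470 = 4379/470

4379/470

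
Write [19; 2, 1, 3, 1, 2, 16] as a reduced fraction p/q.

12351/638

Using pₖ = aₖpₖ₋₁ + pₖ₋₂ and qₖ = aₖqₖ₋₁ + qₖ₋₂:
  k=0: a=19, p=19, q=1
  k=1: a=2, p=39, q=2
  k=2: a=1, p=58, q=3
  k=3: a=3, p=213, q=11
  k=4: a=1, p=271, q=14
  k=5: a=2, p=755, q=39
  k=6: a=16, p=12351, q=638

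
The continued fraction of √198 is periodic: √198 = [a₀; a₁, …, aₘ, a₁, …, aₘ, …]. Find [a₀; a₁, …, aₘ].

a₀ = ⌊√198⌋ = 14.
With m₀=0, d₀=1 and mₖ₊₁ = dₖaₖ − mₖ, dₖ₊₁ = (n − mₖ₊₁²)/dₖ, aₖ₊₁ = ⌊(a₀+mₖ₊₁)/dₖ₊₁⌋:
  k=1: m=14, d=2, a=14
  k=2: m=14, d=1, a=28
d=1 and a=2a₀=28 at k=2, so the next step gives (m, d) = (14, 2) again — its k=1 value — and the period has length 2.

[14; 14, 28]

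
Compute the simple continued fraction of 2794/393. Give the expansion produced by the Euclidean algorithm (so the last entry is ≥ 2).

[7; 9, 7, 6]

2794 = 7×393 + 43
393 = 9×43 + 6
43 = 7×6 + 1
6 = 6×1 + 0  (stop)
So 2794/393 = [7; 9, 7, 6].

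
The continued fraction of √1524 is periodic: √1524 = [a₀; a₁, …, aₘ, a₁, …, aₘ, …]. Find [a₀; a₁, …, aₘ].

[39; 26, 78]

a₀ = ⌊√1524⌋ = 39.
With m₀=0, d₀=1 and mₖ₊₁ = dₖaₖ − mₖ, dₖ₊₁ = (n − mₖ₊₁²)/dₖ, aₖ₊₁ = ⌊(a₀+mₖ₊₁)/dₖ₊₁⌋:
  k=1: m=39, d=3, a=26
  k=2: m=39, d=1, a=78
d=1 and a=2a₀=78 at k=2, so the next step gives (m, d) = (39, 3) again — its k=1 value — and the period has length 2.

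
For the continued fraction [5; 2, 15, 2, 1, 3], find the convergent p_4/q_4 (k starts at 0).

Using pₖ = aₖpₖ₋₁ + pₖ₋₂, qₖ = aₖqₖ₋₁ + qₖ₋₂ (with p₋₁=1, p₋₂=0, q₋₁=0, q₋₂=1):
  k=0: a=5, p=5, q=1
  k=1: a=2, p=11, q=2
  k=2: a=15, p=170, q=31
  k=3: a=2, p=351, q=64
  k=4: a=1, p=521, q=95

521/95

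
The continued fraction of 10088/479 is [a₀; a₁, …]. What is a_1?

16

10088 = 21·479 + 29   →  a_0 = 21
479 = 16·29 + 15   →  a_1 = 16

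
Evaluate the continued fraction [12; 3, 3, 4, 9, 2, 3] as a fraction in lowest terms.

35775/2908

Using pₖ = aₖpₖ₋₁ + pₖ₋₂ and qₖ = aₖqₖ₋₁ + qₖ₋₂:
  k=0: a=12, p=12, q=1
  k=1: a=3, p=37, q=3
  k=2: a=3, p=123, q=10
  k=3: a=4, p=529, q=43
  k=4: a=9, p=4884, q=397
  k=5: a=2, p=10297, q=837
  k=6: a=3, p=35775, q=2908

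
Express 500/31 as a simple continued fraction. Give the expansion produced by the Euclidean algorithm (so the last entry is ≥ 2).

[16; 7, 1, 3]

500 = 16·31 + 4
31 = 7·4 + 3
4 = 1·3 + 1
3 = 3·1 + 0  (stop)
So 500/31 = [16; 7, 1, 3].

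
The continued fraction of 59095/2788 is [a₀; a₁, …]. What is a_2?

59095 = 21·2788 + 547   →  a_0 = 21
2788 = 5·547 + 53   →  a_1 = 5
547 = 10·53 + 17   →  a_2 = 10

10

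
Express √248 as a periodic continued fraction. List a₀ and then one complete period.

[15; 1, 2, 1, 30]

a₀ = ⌊√248⌋ = 15.
With m₀=0, d₀=1 and mₖ₊₁ = dₖaₖ − mₖ, dₖ₊₁ = (n − mₖ₊₁²)/dₖ, aₖ₊₁ = ⌊(a₀+mₖ₊₁)/dₖ₊₁⌋:
  k=1: m=15, d=23, a=1
  k=2: m=8, d=8, a=2
  k=3: m=8, d=23, a=1
  k=4: m=15, d=1, a=30
d=1 and a=2a₀=30 at k=4, so the next step gives (m, d) = (15, 23) again — its k=1 value — and the period has length 4.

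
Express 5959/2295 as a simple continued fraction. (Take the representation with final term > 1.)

[2; 1, 1, 2, 11, 13, 3]

5959 = 2×2295 + 1369
2295 = 1×1369 + 926
1369 = 1×926 + 443
926 = 2×443 + 40
443 = 11×40 + 3
40 = 13×3 + 1
3 = 3×1 + 0  (stop)
So 5959/2295 = [2; 1, 1, 2, 11, 13, 3].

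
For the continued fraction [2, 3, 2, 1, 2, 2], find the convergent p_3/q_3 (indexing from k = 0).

Using pₖ = aₖpₖ₋₁ + pₖ₋₂, qₖ = aₖqₖ₋₁ + qₖ₋₂ (with p₋₁=1, p₋₂=0, q₋₁=0, q₋₂=1):
  k=0: a=2, p=2, q=1
  k=1: a=3, p=7, q=3
  k=2: a=2, p=16, q=7
  k=3: a=1, p=23, q=10

23/10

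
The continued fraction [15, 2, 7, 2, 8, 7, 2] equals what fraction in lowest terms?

Using pₖ = aₖpₖ₋₁ + pₖ₋₂ and qₖ = aₖqₖ₋₁ + qₖ₋₂:
  k=0: a=15, p=15, q=1
  k=1: a=2, p=31, q=2
  k=2: a=7, p=232, q=15
  k=3: a=2, p=495, q=32
  k=4: a=8, p=4192, q=271
  k=5: a=7, p=29839, q=1929
  k=6: a=2, p=63870, q=4129

63870/4129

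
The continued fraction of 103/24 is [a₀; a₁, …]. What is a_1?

3

103 = 4·24 + 7   →  a_0 = 4
24 = 3·7 + 3   →  a_1 = 3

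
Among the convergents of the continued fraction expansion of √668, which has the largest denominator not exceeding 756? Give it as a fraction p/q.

8710/337

√668 = [25; 1, 5, 2, 12, 2, 5, 1, 50, …] (period length 8).
Convergents:
  p_0/q_0 = 25/1
  p_1/q_1 = 26/1
  p_2/q_2 = 155/6
  p_3/q_3 = 336/13
  p_4/q_4 = 4187/162
  p_5/q_5 = 8710/337
  p_6/q_6 = 47737/1847
q_5 = 337 ≤ 756 < 1847 = q_6, so the answer is 8710/337.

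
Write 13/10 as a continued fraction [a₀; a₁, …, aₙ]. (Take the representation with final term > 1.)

13 = 1×10 + 3
10 = 3×3 + 1
3 = 3×1 + 0  (stop)
So 13/10 = [1; 3, 3].

[1; 3, 3]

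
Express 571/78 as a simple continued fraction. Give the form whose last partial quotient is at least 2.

571 = 7*78 + 25
78 = 3*25 + 3
25 = 8*3 + 1
3 = 3*1 + 0  (stop)
So 571/78 = [7; 3, 8, 3].

[7; 3, 8, 3]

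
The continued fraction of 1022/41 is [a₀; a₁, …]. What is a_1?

1022 = 24·41 + 38   →  a_0 = 24
41 = 1·38 + 3   →  a_1 = 1

1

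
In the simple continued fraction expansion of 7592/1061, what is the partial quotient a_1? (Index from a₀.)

7592 = 7·1061 + 165   →  a_0 = 7
1061 = 6·165 + 71   →  a_1 = 6

6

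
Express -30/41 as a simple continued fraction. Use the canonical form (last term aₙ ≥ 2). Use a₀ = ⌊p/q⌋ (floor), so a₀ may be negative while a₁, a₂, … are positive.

[-1; 3, 1, 2, 1, 2]

-30 = -1×41 + 11
41 = 3×11 + 8
11 = 1×8 + 3
8 = 2×3 + 2
3 = 1×2 + 1
2 = 2×1 + 0  (stop)
So -30/41 = [-1; 3, 1, 2, 1, 2].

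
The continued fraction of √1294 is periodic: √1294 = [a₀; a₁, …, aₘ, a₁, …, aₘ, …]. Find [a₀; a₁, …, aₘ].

[35; 1, 34, 1, 70]

a₀ = ⌊√1294⌋ = 35.
With m₀=0, d₀=1 and mₖ₊₁ = dₖaₖ − mₖ, dₖ₊₁ = (n − mₖ₊₁²)/dₖ, aₖ₊₁ = ⌊(a₀+mₖ₊₁)/dₖ₊₁⌋:
  k=1: m=35, d=69, a=1
  k=2: m=34, d=2, a=34
  k=3: m=34, d=69, a=1
  k=4: m=35, d=1, a=70
d=1 and a=2a₀=70 at k=4, so the next step gives (m, d) = (35, 69) again — its k=1 value — and the period has length 4.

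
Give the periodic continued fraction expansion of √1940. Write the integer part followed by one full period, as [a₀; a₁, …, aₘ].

[44; 22, 88]

a₀ = ⌊√1940⌋ = 44.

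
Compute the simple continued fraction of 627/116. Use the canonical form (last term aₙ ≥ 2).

[5; 2, 2, 7, 3]

627 = 5·116 + 47
116 = 2·47 + 22
47 = 2·22 + 3
22 = 7·3 + 1
3 = 3·1 + 0  (stop)
So 627/116 = [5; 2, 2, 7, 3].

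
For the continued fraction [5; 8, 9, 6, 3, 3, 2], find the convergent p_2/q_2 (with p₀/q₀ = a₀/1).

Using pₖ = aₖpₖ₋₁ + pₖ₋₂, qₖ = aₖqₖ₋₁ + qₖ₋₂ (with p₋₁=1, p₋₂=0, q₋₁=0, q₋₂=1):
  k=0: a=5, p=5, q=1
  k=1: a=8, p=41, q=8
  k=2: a=9, p=374, q=73

374/73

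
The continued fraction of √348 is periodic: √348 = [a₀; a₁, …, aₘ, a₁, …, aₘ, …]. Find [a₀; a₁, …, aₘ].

a₀ = ⌊√348⌋ = 18.

[18; 1, 1, 1, 8, 1, 1, 1, 36]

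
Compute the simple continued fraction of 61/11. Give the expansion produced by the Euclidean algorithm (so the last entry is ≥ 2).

[5; 1, 1, 5]

61 = 5·11 + 6
11 = 1·6 + 5
6 = 1·5 + 1
5 = 5·1 + 0  (stop)
So 61/11 = [5; 1, 1, 5].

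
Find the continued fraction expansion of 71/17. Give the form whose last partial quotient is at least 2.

[4; 5, 1, 2]

71 = 4×17 + 3
17 = 5×3 + 2
3 = 1×2 + 1
2 = 2×1 + 0  (stop)
So 71/17 = [4; 5, 1, 2].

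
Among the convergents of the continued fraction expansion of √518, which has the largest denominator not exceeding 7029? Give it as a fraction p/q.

√518 = [22; 1, 3, 6, 3, 1, 44, …] (period length 6).
Convergents:
  p_0/q_0 = 22/1
  p_1/q_1 = 23/1
  p_2/q_2 = 91/4
  p_3/q_3 = 569/25
  p_4/q_4 = 1798/79
  p_5/q_5 = 2367/104
  p_6/q_6 = 105946/4655
  p_7/q_7 = 108313/4759
  p_8/q_8 = 430885/18932
q_7 = 4759 ≤ 7029 < 18932 = q_8, so the answer is 108313/4759.

108313/4759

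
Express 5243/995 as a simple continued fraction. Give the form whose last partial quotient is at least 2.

[5; 3, 1, 2, 2, 12, 3]

5243 = 5*995 + 268
995 = 3*268 + 191
268 = 1*191 + 77
191 = 2*77 + 37
77 = 2*37 + 3
37 = 12*3 + 1
3 = 3*1 + 0  (stop)
So 5243/995 = [5; 3, 1, 2, 2, 12, 3].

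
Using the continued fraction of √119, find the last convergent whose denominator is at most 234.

√119 = [10; 1, 9, 1, 20, …] (period length 4).
Convergents:
  p_0/q_0 = 10/1
  p_1/q_1 = 11/1
  p_2/q_2 = 109/10
  p_3/q_3 = 120/11
  p_4/q_4 = 2509/230
  p_5/q_5 = 2629/241
q_4 = 230 ≤ 234 < 241 = q_5, so the answer is 2509/230.

2509/230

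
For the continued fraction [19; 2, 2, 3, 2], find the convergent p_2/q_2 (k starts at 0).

Using pₖ = aₖpₖ₋₁ + pₖ₋₂, qₖ = aₖqₖ₋₁ + qₖ₋₂ (with p₋₁=1, p₋₂=0, q₋₁=0, q₋₂=1):
  k=0: a=19, p=19, q=1
  k=1: a=2, p=39, q=2
  k=2: a=2, p=97, q=5

97/5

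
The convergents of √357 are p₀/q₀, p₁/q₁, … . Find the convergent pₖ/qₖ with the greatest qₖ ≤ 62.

359/19

√357 = [18; 1, 8, 2, 8, 1, 36, …] (period length 6).
Convergents:
  p_0/q_0 = 18/1
  p_1/q_1 = 19/1
  p_2/q_2 = 170/9
  p_3/q_3 = 359/19
  p_4/q_4 = 3042/161
q_3 = 19 ≤ 62 < 161 = q_4, so the answer is 359/19.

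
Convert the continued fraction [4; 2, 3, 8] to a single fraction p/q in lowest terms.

257/58

Using pₖ = aₖpₖ₋₁ + pₖ₋₂ and qₖ = aₖqₖ₋₁ + qₖ₋₂:
  k=0: a=4, p=4, q=1
  k=1: a=2, p=9, q=2
  k=2: a=3, p=31, q=7
  k=3: a=8, p=257, q=58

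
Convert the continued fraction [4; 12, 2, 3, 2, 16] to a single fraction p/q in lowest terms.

Using pₖ = aₖpₖ₋₁ + pₖ₋₂ and qₖ = aₖqₖ₋₁ + qₖ₋₂:
  k=0: a=4, p=4, q=1
  k=1: a=12, p=49, q=12
  k=2: a=2, p=102, q=25
  k=3: a=3, p=355, q=87
  k=4: a=2, p=812, q=199
  k=5: a=16, p=13347, q=3271

13347/3271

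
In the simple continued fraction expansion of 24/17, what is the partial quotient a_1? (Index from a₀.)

24 = 1·17 + 7   →  a_0 = 1
17 = 2·7 + 3   →  a_1 = 2

2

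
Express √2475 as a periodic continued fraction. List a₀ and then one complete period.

a₀ = ⌊√2475⌋ = 49.
With m₀=0, d₀=1 and mₖ₊₁ = dₖaₖ − mₖ, dₖ₊₁ = (n − mₖ₊₁²)/dₖ, aₖ₊₁ = ⌊(a₀+mₖ₊₁)/dₖ₊₁⌋:
  k=1: m=49, d=74, a=1
  k=2: m=25, d=25, a=2
  k=3: m=25, d=74, a=1
  k=4: m=49, d=1, a=98
d=1 and a=2a₀=98 at k=4, so the next step gives (m, d) = (49, 74) again — its k=1 value — and the period has length 4.

[49; 1, 2, 1, 98]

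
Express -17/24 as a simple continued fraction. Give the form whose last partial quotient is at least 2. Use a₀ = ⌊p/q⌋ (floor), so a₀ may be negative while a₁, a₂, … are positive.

[-1; 3, 2, 3]

-17 = -1·24 + 7
24 = 3·7 + 3
7 = 2·3 + 1
3 = 3·1 + 0  (stop)
So -17/24 = [-1; 3, 2, 3].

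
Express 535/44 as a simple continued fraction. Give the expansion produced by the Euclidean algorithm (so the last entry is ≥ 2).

535 = 12*44 + 7
44 = 6*7 + 2
7 = 3*2 + 1
2 = 2*1 + 0  (stop)
So 535/44 = [12; 6, 3, 2].

[12; 6, 3, 2]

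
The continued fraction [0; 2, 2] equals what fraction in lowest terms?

Fold from the inside: start with 2/1.
  2 + 1/2 = 5/2
  0 + 2/5 = 2/5

2/5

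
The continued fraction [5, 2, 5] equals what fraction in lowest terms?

60/11

Fold from the inside: start with 5/1.
  2 + 1/5 = 11/5
  5 + 5/11 = 60/11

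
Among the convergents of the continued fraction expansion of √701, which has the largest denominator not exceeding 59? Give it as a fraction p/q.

556/21

√701 = [26; 2, 10, 10, 2, 52, …] (period length 5).
Convergents:
  p_0/q_0 = 26/1
  p_1/q_1 = 53/2
  p_2/q_2 = 556/21
  p_3/q_3 = 5613/212
q_2 = 21 ≤ 59 < 212 = q_3, so the answer is 556/21.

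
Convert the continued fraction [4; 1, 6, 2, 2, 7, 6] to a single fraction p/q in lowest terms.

Using pₖ = aₖpₖ₋₁ + pₖ₋₂ and qₖ = aₖqₖ₋₁ + qₖ₋₂:
  k=0: a=4, p=4, q=1
  k=1: a=1, p=5, q=1
  k=2: a=6, p=34, q=7
  k=3: a=2, p=73, q=15
  k=4: a=2, p=180, q=37
  k=5: a=7, p=1333, q=274
  k=6: a=6, p=8178, q=1681

8178/1681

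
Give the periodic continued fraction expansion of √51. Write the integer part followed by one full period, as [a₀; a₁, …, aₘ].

[7; 7, 14]

a₀ = ⌊√51⌋ = 7.
With m₀=0, d₀=1 and mₖ₊₁ = dₖaₖ − mₖ, dₖ₊₁ = (n − mₖ₊₁²)/dₖ, aₖ₊₁ = ⌊(a₀+mₖ₊₁)/dₖ₊₁⌋:
  k=1: m=7, d=2, a=7
  k=2: m=7, d=1, a=14
d=1 and a=2a₀=14 at k=2, so the next step gives (m, d) = (7, 2) again — its k=1 value — and the period has length 2.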